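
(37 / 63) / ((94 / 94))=37 / 63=0.59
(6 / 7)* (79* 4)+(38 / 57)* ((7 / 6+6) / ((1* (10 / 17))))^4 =2035649988247 / 136080000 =14959.22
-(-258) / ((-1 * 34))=-129 / 17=-7.59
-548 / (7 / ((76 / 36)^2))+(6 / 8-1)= -349.15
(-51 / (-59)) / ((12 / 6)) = 51 / 118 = 0.43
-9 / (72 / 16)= -2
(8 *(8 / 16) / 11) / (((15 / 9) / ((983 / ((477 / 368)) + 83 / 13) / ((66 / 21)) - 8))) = 51.35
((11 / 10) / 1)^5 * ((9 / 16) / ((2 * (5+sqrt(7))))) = 161051 / 1280000 - 161051 * sqrt(7) / 6400000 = 0.06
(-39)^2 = 1521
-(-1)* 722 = 722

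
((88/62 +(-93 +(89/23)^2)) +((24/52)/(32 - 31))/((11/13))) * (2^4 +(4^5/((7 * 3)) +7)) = -89511142/16399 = -5458.33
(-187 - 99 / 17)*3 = -9834 / 17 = -578.47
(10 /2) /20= 1 /4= 0.25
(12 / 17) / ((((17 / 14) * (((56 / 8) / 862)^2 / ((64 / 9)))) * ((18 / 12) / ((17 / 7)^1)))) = 760877056 / 7497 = 101490.87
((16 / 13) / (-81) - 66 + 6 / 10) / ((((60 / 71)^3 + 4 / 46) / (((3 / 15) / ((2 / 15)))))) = -2835175164683 / 19950215220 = -142.11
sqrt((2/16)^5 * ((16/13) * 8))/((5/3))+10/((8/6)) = 3 * sqrt(13)/1040+15/2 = 7.51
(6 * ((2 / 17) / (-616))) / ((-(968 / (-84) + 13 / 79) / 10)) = -711 / 704803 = -0.00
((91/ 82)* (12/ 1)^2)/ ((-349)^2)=6552/ 4993841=0.00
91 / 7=13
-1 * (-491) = 491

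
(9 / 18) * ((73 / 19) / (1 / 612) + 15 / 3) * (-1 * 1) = -1178.18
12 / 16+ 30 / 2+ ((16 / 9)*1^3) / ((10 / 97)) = 5939 / 180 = 32.99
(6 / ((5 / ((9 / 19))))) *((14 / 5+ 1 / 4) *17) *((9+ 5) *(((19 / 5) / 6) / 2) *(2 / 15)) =17.42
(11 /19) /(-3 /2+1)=-1.16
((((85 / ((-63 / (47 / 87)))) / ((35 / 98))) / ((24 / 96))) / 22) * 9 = -3196 / 957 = -3.34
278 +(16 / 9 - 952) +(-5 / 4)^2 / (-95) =-1839245 / 2736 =-672.24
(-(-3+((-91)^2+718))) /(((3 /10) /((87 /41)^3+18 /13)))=-328026.43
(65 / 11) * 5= 325 / 11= 29.55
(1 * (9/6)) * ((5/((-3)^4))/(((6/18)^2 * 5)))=1/6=0.17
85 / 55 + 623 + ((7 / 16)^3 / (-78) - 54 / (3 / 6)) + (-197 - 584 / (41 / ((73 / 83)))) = 3671732712865 / 11959394304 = 307.02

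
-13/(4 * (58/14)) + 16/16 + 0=25/116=0.22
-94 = -94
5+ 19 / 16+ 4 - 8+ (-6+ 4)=3 / 16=0.19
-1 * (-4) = 4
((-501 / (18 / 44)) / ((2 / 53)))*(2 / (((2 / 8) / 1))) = -778888 / 3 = -259629.33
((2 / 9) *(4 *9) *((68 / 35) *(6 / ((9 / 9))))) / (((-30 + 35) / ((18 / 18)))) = 3264 / 175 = 18.65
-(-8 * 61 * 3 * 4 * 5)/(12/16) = 39040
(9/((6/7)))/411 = 7/274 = 0.03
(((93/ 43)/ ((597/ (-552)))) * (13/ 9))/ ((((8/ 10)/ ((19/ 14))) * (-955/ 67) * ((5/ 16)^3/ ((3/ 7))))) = 48330493952/ 10010620375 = 4.83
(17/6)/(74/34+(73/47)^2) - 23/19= -11651369/19645164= -0.59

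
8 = 8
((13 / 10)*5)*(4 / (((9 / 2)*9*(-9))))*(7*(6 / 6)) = -364 / 729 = -0.50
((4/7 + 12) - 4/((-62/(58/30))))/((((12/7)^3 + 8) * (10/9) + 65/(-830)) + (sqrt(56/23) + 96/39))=33885782266639724148/44639882694428970685 - 174666738932732592 * sqrt(322)/44639882694428970685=0.69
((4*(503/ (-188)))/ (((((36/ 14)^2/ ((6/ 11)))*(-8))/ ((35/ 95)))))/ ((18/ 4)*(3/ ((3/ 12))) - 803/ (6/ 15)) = -172529/ 8289747576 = -0.00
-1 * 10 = -10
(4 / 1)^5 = 1024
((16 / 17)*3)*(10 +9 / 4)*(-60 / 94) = -17640 / 799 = -22.08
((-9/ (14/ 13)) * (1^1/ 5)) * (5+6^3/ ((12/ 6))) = -13221/ 70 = -188.87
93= 93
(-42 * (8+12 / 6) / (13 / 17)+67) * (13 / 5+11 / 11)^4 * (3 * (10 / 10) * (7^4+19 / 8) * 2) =-729991372932 / 625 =-1167986196.69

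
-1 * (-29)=29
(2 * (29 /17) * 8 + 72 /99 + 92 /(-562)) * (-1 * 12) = -17566056 /52547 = -334.29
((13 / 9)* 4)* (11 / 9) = 572 / 81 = 7.06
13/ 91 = 1/ 7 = 0.14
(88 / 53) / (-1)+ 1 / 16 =-1.60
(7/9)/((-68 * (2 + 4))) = -7/3672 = -0.00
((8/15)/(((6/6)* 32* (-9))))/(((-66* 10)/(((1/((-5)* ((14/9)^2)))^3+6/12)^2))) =220960689627864481/315714224539929600000000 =0.00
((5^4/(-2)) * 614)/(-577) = 191875/577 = 332.54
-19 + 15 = -4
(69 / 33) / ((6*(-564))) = -23 / 37224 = -0.00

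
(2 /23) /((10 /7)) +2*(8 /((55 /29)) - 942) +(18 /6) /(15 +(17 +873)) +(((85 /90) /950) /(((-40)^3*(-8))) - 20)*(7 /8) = -6071634815748790633 /3207414988800000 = -1893.00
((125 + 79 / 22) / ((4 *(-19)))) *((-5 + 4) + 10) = -25461 / 1672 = -15.23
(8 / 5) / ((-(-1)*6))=4 / 15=0.27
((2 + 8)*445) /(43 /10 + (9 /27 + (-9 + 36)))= 133500 /949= 140.67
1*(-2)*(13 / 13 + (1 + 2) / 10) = -13 / 5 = -2.60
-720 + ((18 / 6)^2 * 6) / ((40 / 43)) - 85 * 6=-23439 / 20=-1171.95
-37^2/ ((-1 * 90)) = 1369/ 90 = 15.21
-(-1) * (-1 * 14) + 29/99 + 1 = -1258/99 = -12.71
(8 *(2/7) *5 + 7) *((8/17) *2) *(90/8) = 23220/119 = 195.13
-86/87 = -0.99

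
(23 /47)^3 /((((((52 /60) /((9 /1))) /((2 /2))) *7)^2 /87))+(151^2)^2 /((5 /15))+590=1340928350372479384 /859758263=1559657415.44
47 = 47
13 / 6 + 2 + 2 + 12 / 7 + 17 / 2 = 344 / 21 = 16.38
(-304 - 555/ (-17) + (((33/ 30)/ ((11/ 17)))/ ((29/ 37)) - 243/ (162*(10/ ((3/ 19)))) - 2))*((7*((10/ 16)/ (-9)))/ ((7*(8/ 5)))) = 254040215/ 21581568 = 11.77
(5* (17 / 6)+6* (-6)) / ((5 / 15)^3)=-1179 / 2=-589.50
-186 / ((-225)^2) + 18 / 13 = 302944 / 219375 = 1.38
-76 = -76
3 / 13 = 0.23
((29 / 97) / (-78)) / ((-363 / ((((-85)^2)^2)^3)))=4125010956948991455078125 / 2746458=1501938481108755879.42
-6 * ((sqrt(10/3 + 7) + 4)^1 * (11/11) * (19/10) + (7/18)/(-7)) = -679/15 - 19 * sqrt(93)/5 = -81.91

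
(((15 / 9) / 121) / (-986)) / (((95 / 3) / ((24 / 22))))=-6 / 12467477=-0.00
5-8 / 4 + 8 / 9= 35 / 9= 3.89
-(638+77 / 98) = -8943 / 14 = -638.79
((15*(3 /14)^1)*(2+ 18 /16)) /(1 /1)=1125 /112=10.04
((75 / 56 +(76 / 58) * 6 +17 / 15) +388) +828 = 29873513 / 24360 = 1226.33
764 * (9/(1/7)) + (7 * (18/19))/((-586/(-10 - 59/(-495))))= 14737330657/306185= 48132.11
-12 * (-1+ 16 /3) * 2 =-104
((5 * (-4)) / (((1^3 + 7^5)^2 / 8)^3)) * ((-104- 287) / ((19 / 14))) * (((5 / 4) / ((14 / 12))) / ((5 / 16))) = 5865 / 13073741762951496715352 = 0.00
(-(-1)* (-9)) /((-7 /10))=90 /7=12.86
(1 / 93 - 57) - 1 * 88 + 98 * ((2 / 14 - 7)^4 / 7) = 982740364 / 31899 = 30807.87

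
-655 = -655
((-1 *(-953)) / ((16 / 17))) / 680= 953 / 640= 1.49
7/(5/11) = 77/5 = 15.40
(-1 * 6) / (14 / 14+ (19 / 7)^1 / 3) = -63 / 20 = -3.15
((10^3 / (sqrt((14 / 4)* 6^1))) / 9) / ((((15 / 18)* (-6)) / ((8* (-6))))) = 3200* sqrt(21) / 63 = 232.77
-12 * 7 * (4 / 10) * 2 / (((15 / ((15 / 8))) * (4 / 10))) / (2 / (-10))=105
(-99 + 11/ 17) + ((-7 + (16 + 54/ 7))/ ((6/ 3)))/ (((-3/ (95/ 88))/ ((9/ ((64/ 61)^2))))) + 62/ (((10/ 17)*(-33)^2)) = -5216492408087/ 42464378880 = -122.84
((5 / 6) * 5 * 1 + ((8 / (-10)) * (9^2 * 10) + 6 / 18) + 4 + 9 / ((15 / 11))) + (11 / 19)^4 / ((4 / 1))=-1649530013 / 2606420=-632.87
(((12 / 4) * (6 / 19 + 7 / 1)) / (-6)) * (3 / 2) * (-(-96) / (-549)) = 1112 / 1159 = 0.96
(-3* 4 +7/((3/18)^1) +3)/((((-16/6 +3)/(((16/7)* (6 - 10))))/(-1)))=6336/7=905.14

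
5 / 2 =2.50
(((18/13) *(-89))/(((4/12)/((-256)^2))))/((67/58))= -18268028928/871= -20973626.78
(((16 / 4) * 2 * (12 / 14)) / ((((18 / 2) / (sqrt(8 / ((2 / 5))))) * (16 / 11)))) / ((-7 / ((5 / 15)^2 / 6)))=-11 * sqrt(5) / 3969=-0.01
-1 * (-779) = 779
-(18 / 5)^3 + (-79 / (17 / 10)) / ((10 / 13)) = -227519 / 2125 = -107.07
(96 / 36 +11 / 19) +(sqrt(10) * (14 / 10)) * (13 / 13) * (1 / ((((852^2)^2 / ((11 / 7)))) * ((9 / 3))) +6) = 185 / 57 +66394013769227 * sqrt(10) / 7904049258240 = 29.81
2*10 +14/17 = 354/17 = 20.82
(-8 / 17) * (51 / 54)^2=-0.42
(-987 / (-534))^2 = 108241 / 31684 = 3.42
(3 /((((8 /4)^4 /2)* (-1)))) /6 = -1 /16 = -0.06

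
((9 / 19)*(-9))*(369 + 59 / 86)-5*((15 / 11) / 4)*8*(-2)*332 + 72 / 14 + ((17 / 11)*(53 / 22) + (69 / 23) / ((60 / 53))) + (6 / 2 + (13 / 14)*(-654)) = 95298583467 / 13839980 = 6885.75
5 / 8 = 0.62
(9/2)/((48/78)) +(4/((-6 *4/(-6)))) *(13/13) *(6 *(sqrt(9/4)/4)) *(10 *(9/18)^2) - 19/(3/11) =-2723/48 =-56.73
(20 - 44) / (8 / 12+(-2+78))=-36 / 115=-0.31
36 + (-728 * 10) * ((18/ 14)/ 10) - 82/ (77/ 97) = -77254/ 77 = -1003.30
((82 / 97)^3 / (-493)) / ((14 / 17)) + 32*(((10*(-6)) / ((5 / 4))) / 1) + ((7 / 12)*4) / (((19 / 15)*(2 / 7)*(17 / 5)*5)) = -183792654138673 / 119686111874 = -1535.62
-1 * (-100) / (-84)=-25 / 21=-1.19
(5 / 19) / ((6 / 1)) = 0.04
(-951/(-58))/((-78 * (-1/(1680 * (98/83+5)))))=68300820/31291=2182.76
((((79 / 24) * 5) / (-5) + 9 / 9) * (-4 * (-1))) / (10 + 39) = -55 / 294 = -0.19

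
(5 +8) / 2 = 13 / 2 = 6.50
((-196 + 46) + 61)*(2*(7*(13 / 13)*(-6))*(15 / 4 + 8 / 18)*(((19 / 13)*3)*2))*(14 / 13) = 50046836 / 169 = 296135.12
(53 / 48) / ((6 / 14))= 371 / 144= 2.58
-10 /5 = -2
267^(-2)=1 / 71289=0.00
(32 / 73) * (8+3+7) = 576 / 73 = 7.89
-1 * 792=-792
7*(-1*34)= -238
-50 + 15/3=-45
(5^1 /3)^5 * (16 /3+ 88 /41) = 2875000 /29889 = 96.19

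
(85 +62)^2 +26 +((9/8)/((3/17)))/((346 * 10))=598856851/27680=21635.00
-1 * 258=-258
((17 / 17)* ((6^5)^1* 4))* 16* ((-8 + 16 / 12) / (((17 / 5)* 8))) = -121976.47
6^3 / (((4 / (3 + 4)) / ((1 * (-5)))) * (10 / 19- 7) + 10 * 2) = 17955 / 1724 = 10.41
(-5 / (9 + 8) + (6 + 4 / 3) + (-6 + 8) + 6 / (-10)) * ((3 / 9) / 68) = 538 / 13005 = 0.04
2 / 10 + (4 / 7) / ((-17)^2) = 0.20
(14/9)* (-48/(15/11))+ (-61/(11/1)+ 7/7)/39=-353102/6435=-54.87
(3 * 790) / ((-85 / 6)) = -2844 / 17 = -167.29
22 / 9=2.44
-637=-637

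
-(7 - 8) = 1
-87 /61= -1.43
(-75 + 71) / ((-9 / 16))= 64 / 9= 7.11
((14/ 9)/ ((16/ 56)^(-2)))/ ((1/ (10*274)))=21920/ 63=347.94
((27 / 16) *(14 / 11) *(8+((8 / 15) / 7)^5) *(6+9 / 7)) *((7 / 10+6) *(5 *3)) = 14536851662219 / 1155481250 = 12580.78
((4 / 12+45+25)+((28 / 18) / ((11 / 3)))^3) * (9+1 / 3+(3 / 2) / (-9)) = 12651565 / 19602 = 645.42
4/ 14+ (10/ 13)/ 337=8832/ 30667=0.29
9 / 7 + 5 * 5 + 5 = 219 / 7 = 31.29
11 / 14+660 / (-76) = -2101 / 266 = -7.90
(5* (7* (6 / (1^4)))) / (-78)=-2.69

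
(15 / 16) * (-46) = -345 / 8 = -43.12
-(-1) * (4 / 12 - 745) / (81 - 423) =2.18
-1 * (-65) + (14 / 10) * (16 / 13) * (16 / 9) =68.06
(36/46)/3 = 6/23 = 0.26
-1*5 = -5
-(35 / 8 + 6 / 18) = -4.71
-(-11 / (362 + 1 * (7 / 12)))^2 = -17424 / 18931201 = -0.00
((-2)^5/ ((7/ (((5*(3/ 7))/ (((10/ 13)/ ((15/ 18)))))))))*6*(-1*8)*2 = 49920/ 49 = 1018.78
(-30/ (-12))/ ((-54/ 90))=-25/ 6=-4.17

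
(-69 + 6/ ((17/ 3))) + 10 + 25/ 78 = -57.62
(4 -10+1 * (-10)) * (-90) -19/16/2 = 46061/32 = 1439.41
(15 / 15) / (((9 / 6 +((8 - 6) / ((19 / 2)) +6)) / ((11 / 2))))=209 / 293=0.71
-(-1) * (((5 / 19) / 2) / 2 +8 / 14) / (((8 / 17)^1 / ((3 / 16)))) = 17289 / 68096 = 0.25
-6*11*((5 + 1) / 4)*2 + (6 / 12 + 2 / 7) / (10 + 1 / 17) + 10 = -449885 / 2394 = -187.92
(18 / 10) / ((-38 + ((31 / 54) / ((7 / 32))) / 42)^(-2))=22672529476 / 8751645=2590.66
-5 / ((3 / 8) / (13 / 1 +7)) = -800 / 3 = -266.67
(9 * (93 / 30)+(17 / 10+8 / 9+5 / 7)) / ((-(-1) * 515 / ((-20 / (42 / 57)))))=-1.64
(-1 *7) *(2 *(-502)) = 7028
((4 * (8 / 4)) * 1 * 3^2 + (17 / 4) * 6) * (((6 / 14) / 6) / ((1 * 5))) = 1.39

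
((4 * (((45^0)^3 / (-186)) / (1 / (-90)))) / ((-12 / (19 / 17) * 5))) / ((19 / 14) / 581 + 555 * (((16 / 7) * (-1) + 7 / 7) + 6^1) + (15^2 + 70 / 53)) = -8190938 / 645846893529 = -0.00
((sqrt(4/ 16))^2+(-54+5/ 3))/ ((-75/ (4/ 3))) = 25/ 27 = 0.93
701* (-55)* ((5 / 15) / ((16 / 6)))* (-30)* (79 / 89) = 128336.17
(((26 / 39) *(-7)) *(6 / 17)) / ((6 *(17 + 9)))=-7 / 663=-0.01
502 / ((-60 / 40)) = -1004 / 3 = -334.67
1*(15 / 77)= 15 / 77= 0.19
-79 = -79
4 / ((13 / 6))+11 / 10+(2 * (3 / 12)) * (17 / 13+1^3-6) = 11 / 10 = 1.10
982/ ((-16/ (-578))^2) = 41008811/ 32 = 1281525.34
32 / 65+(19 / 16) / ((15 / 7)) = 653 / 624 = 1.05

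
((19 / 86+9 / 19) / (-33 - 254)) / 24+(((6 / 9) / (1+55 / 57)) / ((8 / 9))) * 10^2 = 214798945 / 5627496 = 38.17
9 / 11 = 0.82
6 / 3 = 2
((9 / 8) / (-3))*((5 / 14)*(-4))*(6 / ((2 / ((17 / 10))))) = 153 / 56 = 2.73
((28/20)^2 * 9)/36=49/100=0.49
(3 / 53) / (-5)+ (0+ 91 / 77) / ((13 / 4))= 1027 / 2915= 0.35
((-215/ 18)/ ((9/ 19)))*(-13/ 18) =53105/ 2916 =18.21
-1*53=-53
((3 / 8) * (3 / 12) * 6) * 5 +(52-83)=-451 / 16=-28.19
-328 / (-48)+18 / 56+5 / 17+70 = 110597 / 1428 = 77.45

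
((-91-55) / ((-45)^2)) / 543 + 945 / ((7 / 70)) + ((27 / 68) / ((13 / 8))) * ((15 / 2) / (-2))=4592369425093 / 486012150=9449.08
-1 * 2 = -2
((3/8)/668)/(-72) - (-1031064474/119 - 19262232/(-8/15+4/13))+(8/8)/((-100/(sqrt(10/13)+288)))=-29266654423802783/381561600 - sqrt(130)/1300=-76702305.54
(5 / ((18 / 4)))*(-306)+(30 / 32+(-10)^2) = -3825 / 16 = -239.06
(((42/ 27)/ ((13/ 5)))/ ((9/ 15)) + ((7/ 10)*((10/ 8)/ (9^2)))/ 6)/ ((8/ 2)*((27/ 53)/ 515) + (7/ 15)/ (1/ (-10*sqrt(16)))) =-1378151845/ 25747046208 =-0.05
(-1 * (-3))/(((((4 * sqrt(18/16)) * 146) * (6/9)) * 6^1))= sqrt(2)/1168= 0.00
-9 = -9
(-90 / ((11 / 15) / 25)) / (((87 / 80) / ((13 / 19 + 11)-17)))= 90900000 / 6061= 14997.53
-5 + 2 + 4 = 1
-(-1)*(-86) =-86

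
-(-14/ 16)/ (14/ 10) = 0.62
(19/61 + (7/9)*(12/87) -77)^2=1486570562500/253478241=5864.69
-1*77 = -77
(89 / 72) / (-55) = -89 / 3960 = -0.02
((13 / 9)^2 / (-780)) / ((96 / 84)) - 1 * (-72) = 72.00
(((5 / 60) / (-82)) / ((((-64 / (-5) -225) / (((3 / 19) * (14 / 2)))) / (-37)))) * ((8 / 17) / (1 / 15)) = -0.00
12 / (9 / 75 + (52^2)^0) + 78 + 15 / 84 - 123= -955 / 28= -34.11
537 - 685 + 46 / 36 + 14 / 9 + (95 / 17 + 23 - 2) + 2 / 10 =-60373 / 510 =-118.38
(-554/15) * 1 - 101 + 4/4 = -2054/15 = -136.93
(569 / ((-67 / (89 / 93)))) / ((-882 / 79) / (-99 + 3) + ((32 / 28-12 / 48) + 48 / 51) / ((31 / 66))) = -7617216656 / 3768663771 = -2.02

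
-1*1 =-1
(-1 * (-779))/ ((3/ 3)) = 779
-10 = -10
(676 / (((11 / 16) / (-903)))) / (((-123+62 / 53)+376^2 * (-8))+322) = 172547648 / 219753655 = 0.79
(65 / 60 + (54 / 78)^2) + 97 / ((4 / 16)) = 790033 / 2028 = 389.56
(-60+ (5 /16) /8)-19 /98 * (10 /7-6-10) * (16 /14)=-17435419 /307328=-56.73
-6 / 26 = -3 / 13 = -0.23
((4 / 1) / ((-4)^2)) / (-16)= -1 / 64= -0.02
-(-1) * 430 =430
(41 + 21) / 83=62 / 83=0.75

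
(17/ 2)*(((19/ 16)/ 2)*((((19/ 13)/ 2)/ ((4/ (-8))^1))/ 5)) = -6137/ 4160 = -1.48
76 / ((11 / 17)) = 1292 / 11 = 117.45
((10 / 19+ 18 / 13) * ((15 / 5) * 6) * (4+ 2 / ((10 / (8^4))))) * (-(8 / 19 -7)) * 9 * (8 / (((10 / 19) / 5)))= 31472582400 / 247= 127419361.94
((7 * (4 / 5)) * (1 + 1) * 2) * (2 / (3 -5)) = -112 / 5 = -22.40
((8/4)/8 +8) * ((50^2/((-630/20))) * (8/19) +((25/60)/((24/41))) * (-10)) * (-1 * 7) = 2846525/1216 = 2340.89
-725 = -725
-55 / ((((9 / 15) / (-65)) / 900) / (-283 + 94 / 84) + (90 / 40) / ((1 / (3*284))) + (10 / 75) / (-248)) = -1968085762500 / 68596715430427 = -0.03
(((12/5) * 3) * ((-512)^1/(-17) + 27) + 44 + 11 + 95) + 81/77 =3680247/6545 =562.30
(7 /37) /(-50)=-7 /1850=-0.00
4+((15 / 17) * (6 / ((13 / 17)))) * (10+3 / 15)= 970 / 13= 74.62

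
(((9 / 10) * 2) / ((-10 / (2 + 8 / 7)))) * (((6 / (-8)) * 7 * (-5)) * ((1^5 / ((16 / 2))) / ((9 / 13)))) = -429 / 160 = -2.68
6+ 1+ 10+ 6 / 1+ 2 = 25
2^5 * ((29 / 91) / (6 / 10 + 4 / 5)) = 4640 / 637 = 7.28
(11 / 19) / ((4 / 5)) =55 / 76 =0.72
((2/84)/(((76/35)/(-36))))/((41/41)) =-15/38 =-0.39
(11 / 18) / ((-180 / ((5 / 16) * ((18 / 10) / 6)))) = -11 / 34560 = -0.00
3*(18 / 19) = 54 / 19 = 2.84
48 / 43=1.12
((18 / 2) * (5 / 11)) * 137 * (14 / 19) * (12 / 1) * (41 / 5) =8492904 / 209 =40635.90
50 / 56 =25 / 28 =0.89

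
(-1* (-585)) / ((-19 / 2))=-1170 / 19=-61.58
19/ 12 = 1.58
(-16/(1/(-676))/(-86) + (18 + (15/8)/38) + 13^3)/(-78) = -27311093/1019616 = -26.79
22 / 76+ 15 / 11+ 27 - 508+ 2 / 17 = -3405403 / 7106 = -479.23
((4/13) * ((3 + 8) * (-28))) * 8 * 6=-59136/13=-4548.92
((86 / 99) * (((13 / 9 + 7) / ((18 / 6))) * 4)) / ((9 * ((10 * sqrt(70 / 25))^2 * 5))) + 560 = 560.00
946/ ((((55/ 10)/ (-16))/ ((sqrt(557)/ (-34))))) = 1376 * sqrt(557)/ 17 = 1910.28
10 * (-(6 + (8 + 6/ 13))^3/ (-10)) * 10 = 66446720/ 2197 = 30244.30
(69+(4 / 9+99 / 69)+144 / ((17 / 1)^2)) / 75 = 0.95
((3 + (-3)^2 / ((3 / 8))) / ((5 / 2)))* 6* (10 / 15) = 216 / 5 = 43.20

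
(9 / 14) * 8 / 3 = 12 / 7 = 1.71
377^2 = 142129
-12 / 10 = -6 / 5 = -1.20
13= 13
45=45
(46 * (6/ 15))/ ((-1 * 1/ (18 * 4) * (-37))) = 6624/ 185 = 35.81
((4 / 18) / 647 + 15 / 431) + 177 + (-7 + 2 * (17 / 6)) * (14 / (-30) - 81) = 398287784 / 1394285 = 285.66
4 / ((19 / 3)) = 12 / 19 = 0.63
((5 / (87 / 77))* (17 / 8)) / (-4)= -6545 / 2784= -2.35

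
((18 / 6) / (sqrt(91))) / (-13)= -3 * sqrt(91) / 1183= -0.02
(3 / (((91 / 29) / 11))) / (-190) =-957 / 17290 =-0.06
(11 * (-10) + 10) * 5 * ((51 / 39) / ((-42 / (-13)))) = -4250 / 21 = -202.38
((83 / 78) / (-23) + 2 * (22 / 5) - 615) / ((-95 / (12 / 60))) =5438029 / 4260750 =1.28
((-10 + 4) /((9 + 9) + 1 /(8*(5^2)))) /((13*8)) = -150 /46813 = -0.00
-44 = -44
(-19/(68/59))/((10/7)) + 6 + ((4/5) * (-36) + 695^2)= 328433649/680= 482990.66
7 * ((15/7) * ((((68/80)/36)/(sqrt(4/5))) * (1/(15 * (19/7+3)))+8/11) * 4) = 119 * sqrt(5)/14400+480/11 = 43.65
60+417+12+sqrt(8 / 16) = sqrt(2) / 2+489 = 489.71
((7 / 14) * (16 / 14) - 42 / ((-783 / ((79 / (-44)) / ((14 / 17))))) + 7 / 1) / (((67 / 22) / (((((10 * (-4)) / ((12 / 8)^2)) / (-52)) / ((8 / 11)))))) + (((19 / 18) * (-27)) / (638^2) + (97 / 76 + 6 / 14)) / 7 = 74549890145363 / 53471726636328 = 1.39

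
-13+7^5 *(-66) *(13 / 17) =-14420627 / 17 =-848272.18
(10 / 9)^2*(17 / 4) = 425 / 81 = 5.25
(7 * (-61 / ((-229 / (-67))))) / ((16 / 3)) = -23.42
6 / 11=0.55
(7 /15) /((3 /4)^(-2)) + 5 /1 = 421 /80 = 5.26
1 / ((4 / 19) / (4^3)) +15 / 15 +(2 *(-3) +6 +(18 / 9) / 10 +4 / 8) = 3057 / 10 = 305.70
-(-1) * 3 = 3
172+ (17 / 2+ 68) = 497 / 2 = 248.50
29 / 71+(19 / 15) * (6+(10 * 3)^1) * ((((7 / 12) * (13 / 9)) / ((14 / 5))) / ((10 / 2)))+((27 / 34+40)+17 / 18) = 4876559 / 108630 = 44.89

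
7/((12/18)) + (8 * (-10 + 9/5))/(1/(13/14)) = -3529/70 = -50.41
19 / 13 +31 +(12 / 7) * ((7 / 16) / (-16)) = 26969 / 832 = 32.41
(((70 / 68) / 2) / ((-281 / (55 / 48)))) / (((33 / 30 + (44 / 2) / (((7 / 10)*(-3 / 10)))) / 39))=238875 / 302517856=0.00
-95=-95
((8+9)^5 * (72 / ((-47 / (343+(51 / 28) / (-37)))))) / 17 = -534145693266 / 12173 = -43879544.34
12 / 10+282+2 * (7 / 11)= 15646 / 55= 284.47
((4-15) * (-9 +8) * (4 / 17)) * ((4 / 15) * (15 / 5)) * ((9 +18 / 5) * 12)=133056 / 425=313.07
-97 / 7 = -13.86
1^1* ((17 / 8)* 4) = 17 / 2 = 8.50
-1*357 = -357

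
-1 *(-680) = 680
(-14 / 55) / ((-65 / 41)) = 574 / 3575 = 0.16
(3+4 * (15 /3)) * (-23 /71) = -529 /71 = -7.45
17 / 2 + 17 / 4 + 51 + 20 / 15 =781 / 12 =65.08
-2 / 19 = -0.11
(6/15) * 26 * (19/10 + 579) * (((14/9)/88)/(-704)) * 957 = -15329951/105600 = -145.17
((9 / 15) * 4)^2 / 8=18 / 25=0.72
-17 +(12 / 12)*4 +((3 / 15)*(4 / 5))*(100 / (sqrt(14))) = -13 +8*sqrt(14) / 7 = -8.72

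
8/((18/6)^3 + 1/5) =5/17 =0.29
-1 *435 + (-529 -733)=-1697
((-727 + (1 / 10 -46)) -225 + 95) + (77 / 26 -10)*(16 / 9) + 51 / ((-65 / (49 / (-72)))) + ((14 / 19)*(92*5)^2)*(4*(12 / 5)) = 1495876.70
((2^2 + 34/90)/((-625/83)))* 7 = -114457/28125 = -4.07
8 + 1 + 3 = 12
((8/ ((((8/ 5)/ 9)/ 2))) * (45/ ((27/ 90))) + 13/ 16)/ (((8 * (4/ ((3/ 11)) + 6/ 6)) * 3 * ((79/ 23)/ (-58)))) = -144080671/ 237632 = -606.32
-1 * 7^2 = -49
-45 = -45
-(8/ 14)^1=-4/ 7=-0.57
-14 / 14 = -1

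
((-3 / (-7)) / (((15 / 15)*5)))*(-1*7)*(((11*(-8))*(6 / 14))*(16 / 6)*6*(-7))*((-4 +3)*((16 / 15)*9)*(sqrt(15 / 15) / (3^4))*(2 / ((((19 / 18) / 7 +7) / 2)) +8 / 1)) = 2571.01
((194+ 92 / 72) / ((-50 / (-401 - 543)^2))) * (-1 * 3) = 156617152 / 15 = 10441143.47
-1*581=-581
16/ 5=3.20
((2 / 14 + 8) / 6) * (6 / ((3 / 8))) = 152 / 7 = 21.71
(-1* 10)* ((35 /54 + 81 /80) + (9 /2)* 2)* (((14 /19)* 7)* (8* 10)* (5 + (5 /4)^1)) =-274932.50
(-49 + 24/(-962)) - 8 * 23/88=-270454/5291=-51.12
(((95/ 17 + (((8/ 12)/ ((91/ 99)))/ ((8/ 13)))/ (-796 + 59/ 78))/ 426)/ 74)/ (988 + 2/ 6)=7497881/ 41814202050040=0.00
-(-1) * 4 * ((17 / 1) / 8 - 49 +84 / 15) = -1651 / 10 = -165.10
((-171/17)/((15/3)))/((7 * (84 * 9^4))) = -0.00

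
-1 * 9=-9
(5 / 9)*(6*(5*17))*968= 274266.67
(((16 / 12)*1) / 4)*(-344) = -114.67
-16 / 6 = -8 / 3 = -2.67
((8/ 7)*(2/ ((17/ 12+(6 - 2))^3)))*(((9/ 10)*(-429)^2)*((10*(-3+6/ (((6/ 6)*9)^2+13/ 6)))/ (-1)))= 395898928128/ 5676125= 69748.10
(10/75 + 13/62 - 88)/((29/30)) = -81521/899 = -90.68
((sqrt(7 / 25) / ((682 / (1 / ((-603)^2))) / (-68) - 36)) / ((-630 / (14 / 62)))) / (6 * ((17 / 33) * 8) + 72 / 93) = 187 * sqrt(7) / 242602537843800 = 0.00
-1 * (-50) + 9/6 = 103/2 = 51.50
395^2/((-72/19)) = -2964475/72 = -41173.26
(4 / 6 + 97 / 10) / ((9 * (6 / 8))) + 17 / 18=2009 / 810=2.48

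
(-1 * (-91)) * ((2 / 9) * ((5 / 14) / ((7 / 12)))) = 260 / 21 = 12.38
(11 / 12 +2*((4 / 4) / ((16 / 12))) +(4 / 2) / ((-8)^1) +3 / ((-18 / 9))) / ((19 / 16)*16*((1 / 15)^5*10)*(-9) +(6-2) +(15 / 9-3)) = 5625 / 22481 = 0.25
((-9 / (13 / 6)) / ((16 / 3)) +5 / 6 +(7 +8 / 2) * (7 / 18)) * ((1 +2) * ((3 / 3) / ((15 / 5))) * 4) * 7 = 28385 / 234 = 121.30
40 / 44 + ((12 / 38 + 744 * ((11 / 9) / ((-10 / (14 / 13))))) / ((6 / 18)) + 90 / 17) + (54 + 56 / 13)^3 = 197947.10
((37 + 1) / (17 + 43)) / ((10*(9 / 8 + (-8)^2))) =38 / 39075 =0.00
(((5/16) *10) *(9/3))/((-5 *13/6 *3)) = -15/52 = -0.29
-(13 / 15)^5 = -0.49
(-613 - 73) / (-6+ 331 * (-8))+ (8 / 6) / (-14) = 0.16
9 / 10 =0.90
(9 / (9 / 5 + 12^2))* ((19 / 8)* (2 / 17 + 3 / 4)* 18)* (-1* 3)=-5605 / 816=-6.87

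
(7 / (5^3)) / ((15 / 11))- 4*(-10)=75077 / 1875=40.04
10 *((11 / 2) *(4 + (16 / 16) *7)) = 605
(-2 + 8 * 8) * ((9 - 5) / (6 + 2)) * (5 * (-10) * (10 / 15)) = -3100 / 3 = -1033.33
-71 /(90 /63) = -497 /10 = -49.70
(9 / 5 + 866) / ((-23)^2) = 4339 / 2645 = 1.64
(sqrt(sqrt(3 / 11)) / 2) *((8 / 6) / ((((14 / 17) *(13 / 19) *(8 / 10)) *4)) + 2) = 5983 *11^(3 / 4) *3^(1 / 4) / 48048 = 0.99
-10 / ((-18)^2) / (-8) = 5 / 1296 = 0.00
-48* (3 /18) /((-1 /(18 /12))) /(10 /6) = 7.20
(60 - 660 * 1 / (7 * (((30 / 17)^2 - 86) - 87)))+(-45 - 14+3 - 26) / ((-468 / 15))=1693749635 / 26806962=63.18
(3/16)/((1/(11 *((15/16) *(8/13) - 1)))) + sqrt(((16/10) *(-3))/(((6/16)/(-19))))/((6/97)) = -363/416 + 388 *sqrt(95)/15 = 251.24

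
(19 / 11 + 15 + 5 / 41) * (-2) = -15198 / 451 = -33.70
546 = 546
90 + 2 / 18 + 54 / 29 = 24005 / 261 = 91.97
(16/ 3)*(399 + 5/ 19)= 121376/ 57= 2129.40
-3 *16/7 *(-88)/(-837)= -1408/1953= -0.72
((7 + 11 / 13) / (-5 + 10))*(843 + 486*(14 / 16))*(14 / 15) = 603687 / 325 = 1857.50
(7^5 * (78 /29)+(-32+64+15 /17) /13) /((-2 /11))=-245160619 /986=-248641.60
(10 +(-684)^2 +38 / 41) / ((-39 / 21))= -134277808 / 533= -251928.35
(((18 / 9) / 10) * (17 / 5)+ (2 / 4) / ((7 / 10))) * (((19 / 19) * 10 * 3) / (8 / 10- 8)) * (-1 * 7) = 122 / 3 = 40.67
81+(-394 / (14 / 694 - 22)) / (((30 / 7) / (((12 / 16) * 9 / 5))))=66085317 / 762700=86.65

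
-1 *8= -8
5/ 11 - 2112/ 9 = -7729/ 33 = -234.21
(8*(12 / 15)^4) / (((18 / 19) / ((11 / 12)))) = 53504 / 16875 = 3.17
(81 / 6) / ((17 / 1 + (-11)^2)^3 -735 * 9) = 1 / 194182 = 0.00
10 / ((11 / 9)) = 8.18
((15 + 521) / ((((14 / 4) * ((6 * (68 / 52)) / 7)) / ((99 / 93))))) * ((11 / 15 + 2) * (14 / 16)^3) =134737603 / 505920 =266.32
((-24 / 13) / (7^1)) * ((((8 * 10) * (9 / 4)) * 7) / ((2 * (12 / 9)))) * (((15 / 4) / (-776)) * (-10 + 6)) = -6075 / 2522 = -2.41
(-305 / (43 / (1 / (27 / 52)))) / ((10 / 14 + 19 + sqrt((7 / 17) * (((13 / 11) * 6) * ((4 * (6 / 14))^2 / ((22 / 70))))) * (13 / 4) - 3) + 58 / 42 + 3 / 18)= -2072880040 / 374916699 + 2630320 * sqrt(6630) / 41657411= -0.39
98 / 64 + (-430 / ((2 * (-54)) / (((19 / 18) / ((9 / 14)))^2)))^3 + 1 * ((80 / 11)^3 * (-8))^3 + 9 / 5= -61122514723285836767042129961618057031 / 2097275844326199564983582880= -29143765179.31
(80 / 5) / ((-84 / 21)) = -4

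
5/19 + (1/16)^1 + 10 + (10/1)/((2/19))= 32019/304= 105.33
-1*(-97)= 97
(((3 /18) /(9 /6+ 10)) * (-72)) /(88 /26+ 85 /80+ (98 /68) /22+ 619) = -311168 /185933127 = -0.00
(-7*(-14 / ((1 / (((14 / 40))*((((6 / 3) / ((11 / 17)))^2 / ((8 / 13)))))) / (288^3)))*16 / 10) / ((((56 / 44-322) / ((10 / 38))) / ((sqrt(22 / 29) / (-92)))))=4362688512*sqrt(638) / 697015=158096.56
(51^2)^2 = 6765201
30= 30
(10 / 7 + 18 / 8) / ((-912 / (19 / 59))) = -103 / 79296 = -0.00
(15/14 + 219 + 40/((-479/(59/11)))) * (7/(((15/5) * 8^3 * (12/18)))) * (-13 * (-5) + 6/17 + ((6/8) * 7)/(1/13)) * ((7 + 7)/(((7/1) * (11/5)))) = 735919023325/4035801088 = 182.35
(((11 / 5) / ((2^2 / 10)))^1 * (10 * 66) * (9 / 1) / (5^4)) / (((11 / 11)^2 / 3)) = 19602 / 125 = 156.82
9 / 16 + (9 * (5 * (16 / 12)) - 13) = 47.56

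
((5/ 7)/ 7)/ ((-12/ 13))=-65/ 588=-0.11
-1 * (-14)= 14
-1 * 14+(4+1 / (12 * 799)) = -95879 / 9588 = -10.00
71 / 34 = 2.09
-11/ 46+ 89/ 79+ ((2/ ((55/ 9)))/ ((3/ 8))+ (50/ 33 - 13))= -5831009/ 599610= -9.72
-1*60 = -60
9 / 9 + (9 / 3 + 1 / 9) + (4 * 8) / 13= 6.57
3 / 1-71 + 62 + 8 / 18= -50 / 9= -5.56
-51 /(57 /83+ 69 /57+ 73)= -26809 /39371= -0.68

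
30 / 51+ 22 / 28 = 327 / 238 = 1.37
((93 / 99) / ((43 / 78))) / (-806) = -1 / 473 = -0.00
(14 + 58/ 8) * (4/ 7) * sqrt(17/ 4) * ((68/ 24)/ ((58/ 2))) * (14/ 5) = 289 * sqrt(17)/ 174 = 6.85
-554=-554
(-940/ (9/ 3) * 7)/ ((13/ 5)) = -32900/ 39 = -843.59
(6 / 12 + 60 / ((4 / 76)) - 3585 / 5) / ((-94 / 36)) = -7623 / 47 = -162.19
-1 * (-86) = 86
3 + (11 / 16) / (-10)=469 / 160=2.93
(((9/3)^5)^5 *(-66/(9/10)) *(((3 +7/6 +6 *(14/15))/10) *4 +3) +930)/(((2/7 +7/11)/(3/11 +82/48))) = -1309241530965707129/1420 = -922001078144864.18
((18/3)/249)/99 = 2/8217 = 0.00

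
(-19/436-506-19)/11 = -228919/4796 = -47.73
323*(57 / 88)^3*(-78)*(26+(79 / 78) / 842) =-102147378030045 / 573799424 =-178019.31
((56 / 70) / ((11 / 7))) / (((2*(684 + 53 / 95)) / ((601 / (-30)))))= -79933 / 10730445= -0.01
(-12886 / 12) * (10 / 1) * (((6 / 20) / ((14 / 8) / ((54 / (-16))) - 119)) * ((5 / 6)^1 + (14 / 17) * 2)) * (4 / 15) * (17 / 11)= 444567 / 16135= 27.55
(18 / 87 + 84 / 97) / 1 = 3018 / 2813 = 1.07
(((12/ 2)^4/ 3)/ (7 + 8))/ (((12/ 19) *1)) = 228/ 5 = 45.60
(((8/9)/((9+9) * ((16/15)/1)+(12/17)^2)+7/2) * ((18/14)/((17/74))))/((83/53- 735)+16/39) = -1447008173/53460147860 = -0.03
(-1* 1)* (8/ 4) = -2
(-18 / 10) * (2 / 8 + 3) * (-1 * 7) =40.95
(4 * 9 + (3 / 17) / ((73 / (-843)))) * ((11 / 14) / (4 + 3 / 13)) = 78273 / 12410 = 6.31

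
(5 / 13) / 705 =1 / 1833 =0.00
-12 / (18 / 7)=-14 / 3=-4.67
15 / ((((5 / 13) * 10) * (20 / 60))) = 117 / 10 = 11.70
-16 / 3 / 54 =-8 / 81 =-0.10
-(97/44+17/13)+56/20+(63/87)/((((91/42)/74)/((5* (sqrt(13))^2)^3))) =563332710927/82940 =6792051.01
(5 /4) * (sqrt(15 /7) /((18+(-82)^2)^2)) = 5 * sqrt(105) /1272727792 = 0.00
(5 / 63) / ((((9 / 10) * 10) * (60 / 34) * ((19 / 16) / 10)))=1360 / 32319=0.04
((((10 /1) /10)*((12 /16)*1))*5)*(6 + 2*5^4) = 4710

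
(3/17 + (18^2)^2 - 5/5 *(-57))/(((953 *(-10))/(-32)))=28569024/81005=352.68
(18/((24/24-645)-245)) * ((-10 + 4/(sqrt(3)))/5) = 36/889-24 * sqrt(3)/4445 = 0.03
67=67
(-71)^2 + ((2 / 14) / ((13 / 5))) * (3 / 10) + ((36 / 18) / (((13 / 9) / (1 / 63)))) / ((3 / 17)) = 393209 / 78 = 5041.14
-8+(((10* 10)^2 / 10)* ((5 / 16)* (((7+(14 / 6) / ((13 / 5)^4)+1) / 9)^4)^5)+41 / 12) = 643112697359910015370929306301684360153642287125176591957865799567817278366650070467141130565942387522397766998987080565 / 22120933952039269847396976134499673840694570674204097184384661009424779103279815835392333685095646082848258410613873604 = 29.07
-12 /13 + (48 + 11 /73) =44819 /949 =47.23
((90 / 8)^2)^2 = 4100625 / 256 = 16018.07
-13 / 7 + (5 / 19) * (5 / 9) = -2048 / 1197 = -1.71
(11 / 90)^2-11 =-88979 / 8100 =-10.99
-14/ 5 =-2.80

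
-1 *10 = -10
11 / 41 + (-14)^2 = 8047 / 41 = 196.27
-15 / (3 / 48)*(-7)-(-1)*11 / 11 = 1681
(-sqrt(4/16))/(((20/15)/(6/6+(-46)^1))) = 135/8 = 16.88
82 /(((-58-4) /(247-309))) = 82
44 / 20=11 / 5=2.20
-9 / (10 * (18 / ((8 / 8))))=-1 / 20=-0.05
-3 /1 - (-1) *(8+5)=10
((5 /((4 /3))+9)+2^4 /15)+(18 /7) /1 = 6883 /420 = 16.39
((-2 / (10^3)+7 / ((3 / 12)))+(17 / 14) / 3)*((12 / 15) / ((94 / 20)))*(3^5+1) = 145535752 / 123375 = 1179.62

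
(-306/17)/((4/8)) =-36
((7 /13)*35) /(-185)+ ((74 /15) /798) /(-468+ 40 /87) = -3976798493 /39032486220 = -0.10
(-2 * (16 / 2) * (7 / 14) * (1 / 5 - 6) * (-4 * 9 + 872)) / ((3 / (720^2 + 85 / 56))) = 6703000746.10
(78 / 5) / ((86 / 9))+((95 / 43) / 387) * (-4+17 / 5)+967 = 26864929 / 27735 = 968.63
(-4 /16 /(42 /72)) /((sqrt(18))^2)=-1 /42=-0.02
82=82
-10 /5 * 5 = -10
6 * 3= 18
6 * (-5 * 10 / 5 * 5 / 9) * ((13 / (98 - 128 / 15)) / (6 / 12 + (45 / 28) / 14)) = -1274000 / 161711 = -7.88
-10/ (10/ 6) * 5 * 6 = -180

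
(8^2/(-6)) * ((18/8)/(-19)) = 24/19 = 1.26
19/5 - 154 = -751/5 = -150.20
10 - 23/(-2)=43/2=21.50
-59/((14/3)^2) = -531/196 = -2.71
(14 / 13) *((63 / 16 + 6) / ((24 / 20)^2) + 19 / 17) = 183211 / 21216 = 8.64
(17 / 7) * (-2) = -34 / 7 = -4.86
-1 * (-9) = 9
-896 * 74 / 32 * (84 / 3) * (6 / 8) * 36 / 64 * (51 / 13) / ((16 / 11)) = -27461511 / 416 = -66013.25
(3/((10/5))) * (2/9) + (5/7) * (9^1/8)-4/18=0.91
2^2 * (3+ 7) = 40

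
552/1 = 552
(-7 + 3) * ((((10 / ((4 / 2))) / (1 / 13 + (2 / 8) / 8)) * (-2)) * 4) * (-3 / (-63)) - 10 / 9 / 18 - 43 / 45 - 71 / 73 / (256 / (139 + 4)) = 3648939893 / 52980480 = 68.87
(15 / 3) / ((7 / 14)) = 10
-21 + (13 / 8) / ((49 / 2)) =-4103 / 196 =-20.93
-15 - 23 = -38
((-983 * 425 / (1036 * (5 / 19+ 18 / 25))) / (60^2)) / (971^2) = -7937725 / 65686721744448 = -0.00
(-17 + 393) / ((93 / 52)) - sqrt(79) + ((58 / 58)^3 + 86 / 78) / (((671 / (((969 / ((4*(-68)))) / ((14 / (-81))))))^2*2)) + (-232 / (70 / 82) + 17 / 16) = -8258235122094589 / 136564362654720 - sqrt(79) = -69.36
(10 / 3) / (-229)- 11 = -7567 / 687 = -11.01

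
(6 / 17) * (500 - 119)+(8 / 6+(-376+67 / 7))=-230.62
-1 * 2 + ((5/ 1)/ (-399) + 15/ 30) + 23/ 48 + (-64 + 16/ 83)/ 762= -1.12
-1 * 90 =-90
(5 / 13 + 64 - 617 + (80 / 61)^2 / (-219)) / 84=-209082772 / 31781061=-6.58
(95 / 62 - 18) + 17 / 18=-15.52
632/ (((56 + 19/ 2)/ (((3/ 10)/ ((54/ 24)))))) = 2528/ 1965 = 1.29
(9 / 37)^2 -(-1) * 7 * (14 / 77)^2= 48133 / 165649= 0.29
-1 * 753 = -753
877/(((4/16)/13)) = 45604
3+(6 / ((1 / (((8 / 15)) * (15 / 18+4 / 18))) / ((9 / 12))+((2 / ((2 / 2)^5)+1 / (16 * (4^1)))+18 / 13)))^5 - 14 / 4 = 37226844921230017561395 / 51901942605816498223514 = 0.72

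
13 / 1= 13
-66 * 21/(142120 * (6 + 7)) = -63/83980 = -0.00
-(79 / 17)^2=-6241 / 289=-21.60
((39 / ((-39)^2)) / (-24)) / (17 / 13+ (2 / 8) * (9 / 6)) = -1 / 1575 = -0.00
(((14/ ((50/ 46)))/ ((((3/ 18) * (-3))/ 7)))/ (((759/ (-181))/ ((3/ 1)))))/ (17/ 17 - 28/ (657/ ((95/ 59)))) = 1375156188/ 9928325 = 138.51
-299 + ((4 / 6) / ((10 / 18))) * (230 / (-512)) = -38341 / 128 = -299.54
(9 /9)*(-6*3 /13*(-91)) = 126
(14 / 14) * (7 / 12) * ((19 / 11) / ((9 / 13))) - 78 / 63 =1807 / 8316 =0.22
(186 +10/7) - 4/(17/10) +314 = 59390/119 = 499.08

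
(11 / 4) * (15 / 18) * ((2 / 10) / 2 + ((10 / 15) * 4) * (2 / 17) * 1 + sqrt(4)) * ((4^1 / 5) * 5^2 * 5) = 338525 / 612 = 553.15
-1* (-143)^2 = -20449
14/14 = 1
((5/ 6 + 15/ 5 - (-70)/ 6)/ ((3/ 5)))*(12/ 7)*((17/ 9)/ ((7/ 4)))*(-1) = -21080/ 441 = -47.80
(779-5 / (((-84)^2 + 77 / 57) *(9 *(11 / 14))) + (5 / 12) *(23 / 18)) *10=532192911215 / 68270796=7795.32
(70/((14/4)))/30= 0.67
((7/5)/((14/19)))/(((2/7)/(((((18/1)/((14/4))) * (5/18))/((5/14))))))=26.60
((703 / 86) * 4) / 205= 1406 / 8815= 0.16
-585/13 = -45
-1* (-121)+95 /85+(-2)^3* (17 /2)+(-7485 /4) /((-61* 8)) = 1923085 /33184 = 57.95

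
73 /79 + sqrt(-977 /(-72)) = 73 /79 + sqrt(1954) /12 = 4.61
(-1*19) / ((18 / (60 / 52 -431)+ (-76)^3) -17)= 53086 / 1226546559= 0.00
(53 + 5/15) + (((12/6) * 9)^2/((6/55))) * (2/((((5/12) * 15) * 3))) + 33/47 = 261439/705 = 370.84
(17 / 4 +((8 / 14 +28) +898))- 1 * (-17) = 947.82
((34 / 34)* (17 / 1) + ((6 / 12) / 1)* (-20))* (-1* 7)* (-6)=294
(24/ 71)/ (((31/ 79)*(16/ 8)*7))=948/ 15407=0.06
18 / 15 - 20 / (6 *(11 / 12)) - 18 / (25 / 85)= -700 / 11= -63.64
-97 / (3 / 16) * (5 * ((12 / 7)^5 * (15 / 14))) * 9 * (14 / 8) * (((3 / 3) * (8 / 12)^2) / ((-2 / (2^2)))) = 9654681600 / 16807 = 574444.08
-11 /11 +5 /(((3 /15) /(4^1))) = 99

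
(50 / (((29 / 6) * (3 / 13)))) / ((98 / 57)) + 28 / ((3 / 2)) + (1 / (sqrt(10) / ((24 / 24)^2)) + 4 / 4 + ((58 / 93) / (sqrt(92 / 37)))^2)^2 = 230044 * sqrt(10) / 994635 + 25966228344665249 / 562317428385090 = 46.91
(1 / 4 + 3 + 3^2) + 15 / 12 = 27 / 2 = 13.50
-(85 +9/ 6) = -173/ 2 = -86.50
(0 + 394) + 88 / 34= 6742 / 17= 396.59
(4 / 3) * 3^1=4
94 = 94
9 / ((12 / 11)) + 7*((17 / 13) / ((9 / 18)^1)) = 26.56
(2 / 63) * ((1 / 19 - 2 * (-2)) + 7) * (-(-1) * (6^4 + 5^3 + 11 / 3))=85480 / 171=499.88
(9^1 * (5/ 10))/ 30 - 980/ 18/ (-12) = 4.69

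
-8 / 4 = -2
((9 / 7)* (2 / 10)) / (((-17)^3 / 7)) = -9 / 24565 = -0.00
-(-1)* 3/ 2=3/ 2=1.50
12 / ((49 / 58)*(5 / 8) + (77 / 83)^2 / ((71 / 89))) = 2723414592 / 364678139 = 7.47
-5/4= -1.25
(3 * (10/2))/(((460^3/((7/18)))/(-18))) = -21/19467200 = -0.00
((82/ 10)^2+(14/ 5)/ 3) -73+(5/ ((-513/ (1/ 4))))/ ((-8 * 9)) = -4.83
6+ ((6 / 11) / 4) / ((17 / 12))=1140 / 187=6.10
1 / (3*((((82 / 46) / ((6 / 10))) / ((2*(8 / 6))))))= 184 / 615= 0.30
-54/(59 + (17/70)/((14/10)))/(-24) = 0.04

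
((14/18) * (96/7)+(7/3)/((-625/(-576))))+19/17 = 444169/31875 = 13.93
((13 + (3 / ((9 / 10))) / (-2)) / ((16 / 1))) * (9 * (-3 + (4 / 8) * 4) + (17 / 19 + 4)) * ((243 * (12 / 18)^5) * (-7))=12376 / 19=651.37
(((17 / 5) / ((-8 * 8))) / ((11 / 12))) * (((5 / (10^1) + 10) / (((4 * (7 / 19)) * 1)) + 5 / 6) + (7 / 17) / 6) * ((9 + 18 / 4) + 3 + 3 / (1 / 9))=-20.24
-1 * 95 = -95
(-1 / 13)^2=1 / 169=0.01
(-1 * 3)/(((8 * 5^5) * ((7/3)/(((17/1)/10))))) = -153/1750000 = -0.00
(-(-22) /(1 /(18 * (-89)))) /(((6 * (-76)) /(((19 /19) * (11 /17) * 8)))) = 129228 /323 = 400.09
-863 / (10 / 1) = -863 / 10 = -86.30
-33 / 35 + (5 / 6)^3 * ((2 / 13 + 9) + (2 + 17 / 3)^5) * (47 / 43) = 2151265899233 / 128365965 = 16758.85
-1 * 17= -17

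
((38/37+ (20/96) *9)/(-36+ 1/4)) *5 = -4295/10582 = -0.41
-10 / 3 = -3.33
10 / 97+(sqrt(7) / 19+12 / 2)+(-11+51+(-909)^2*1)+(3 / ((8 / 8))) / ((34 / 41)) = sqrt(7) / 19+2725238717 / 3298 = 826330.86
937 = 937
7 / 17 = 0.41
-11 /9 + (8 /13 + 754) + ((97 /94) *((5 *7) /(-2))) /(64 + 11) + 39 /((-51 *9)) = 1407980023 /1869660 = 753.07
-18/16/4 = -9/32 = -0.28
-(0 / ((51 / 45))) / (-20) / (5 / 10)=0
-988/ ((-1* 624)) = 19/ 12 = 1.58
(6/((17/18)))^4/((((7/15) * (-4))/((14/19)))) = -1020366720/1586899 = -642.99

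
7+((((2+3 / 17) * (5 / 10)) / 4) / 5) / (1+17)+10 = 208117 / 12240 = 17.00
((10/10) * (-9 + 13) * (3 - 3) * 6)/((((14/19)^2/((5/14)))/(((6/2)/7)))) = 0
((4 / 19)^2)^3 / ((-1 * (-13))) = 4096 / 611596453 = 0.00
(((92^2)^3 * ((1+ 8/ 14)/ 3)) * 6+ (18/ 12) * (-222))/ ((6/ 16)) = 5081832391328.38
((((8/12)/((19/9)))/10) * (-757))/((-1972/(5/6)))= 0.01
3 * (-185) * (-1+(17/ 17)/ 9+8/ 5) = -1184/ 3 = -394.67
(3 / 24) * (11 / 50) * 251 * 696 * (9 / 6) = 720621 / 100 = 7206.21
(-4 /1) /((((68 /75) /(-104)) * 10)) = 780 /17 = 45.88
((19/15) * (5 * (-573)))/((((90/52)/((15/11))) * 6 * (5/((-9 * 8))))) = 377416/55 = 6862.11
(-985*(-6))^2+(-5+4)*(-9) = 34928109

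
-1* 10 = -10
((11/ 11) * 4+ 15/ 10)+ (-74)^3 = -810437/ 2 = -405218.50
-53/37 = -1.43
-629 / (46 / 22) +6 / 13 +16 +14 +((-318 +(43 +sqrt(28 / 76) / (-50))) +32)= -153496 / 299- sqrt(133) / 950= -513.38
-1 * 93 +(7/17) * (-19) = -1714/17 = -100.82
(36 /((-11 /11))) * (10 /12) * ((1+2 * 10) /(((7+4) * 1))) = -630 /11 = -57.27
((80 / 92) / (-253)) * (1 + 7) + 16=92944 / 5819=15.97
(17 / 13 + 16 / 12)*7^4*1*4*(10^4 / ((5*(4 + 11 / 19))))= 37590056000 / 3393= 11078707.93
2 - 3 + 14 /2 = 6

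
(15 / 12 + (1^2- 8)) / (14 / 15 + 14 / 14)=-345 / 116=-2.97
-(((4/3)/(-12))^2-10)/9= 809/729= 1.11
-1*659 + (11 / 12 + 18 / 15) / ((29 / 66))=-654.18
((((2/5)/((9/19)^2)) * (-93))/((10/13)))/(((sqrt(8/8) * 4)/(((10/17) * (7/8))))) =-1018381/36720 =-27.73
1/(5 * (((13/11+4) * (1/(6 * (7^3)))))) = 7546/95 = 79.43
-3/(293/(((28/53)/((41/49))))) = -4116/636689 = -0.01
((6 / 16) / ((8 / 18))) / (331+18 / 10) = 0.00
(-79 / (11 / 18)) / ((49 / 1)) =-1422 / 539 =-2.64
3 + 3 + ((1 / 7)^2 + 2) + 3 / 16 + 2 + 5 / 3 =27929 / 2352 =11.87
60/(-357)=-20/119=-0.17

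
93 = 93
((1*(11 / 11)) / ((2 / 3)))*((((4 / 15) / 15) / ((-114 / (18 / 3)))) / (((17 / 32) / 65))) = -832 / 4845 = -0.17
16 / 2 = 8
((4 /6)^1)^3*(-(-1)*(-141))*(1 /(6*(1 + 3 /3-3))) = 188 /27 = 6.96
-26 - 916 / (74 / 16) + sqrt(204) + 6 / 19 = -157288 / 703 + 2 * sqrt(51) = -209.46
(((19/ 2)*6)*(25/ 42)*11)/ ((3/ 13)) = 67925/ 42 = 1617.26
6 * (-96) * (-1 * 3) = 1728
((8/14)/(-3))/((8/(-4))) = 2/21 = 0.10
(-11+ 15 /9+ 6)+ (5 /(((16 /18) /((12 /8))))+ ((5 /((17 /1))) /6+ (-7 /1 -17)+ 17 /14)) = -100717 /5712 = -17.63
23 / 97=0.24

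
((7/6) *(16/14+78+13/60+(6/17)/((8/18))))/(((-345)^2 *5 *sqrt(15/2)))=0.00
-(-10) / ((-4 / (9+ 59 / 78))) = -3805 / 156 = -24.39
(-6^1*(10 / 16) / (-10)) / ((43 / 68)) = 51 / 86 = 0.59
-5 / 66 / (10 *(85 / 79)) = -79 / 11220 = -0.01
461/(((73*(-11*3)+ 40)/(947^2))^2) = 370766802323741/5612161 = 66064890.57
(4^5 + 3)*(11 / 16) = 11297 / 16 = 706.06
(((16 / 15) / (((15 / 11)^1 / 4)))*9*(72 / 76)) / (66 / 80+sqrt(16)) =101376 / 18335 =5.53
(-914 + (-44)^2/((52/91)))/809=2474/809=3.06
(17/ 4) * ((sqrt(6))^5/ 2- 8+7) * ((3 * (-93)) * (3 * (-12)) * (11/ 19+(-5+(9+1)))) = -4524822/ 19+81446796 * sqrt(6)/ 19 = 10262014.18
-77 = -77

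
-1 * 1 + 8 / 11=-3 / 11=-0.27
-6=-6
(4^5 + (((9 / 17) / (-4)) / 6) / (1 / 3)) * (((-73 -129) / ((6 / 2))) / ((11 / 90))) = -210971325 / 374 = -564094.45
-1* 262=-262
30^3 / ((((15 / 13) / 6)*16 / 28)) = 245700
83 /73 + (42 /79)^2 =646775 /455593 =1.42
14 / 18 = 7 / 9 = 0.78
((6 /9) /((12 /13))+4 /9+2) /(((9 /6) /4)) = 76 /9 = 8.44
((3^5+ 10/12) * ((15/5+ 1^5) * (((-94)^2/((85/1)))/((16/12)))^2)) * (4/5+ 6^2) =7881426526512/36125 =218170976.51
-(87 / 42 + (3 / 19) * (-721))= 29731 / 266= 111.77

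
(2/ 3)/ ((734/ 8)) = 8/ 1101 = 0.01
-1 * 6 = -6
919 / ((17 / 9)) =8271 / 17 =486.53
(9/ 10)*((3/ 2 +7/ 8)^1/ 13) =171/ 1040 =0.16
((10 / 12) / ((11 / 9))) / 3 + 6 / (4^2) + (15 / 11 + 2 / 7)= 1387 / 616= 2.25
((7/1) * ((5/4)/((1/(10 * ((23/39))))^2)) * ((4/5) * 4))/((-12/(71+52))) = -15182300/1521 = -9981.79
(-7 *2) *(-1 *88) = 1232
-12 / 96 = -0.12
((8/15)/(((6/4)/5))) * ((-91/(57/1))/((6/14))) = -10192/1539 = -6.62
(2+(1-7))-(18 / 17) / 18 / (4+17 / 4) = -2248 / 561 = -4.01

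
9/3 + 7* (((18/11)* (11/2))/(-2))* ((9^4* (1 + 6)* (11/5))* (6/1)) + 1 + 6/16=-763857689/40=-19096442.22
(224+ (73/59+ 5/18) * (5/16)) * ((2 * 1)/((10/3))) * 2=3814253/14160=269.37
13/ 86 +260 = 22373/ 86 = 260.15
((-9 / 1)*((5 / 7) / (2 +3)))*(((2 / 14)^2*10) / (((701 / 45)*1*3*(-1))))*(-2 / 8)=-675 / 480886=-0.00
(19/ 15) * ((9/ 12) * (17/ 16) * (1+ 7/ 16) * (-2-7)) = -66861/ 5120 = -13.06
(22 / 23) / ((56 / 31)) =0.53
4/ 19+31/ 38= 39/ 38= 1.03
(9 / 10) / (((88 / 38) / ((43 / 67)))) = 7353 / 29480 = 0.25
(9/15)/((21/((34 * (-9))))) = -306/35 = -8.74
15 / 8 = 1.88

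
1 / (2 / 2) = 1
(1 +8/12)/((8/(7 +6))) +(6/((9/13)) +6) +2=155/8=19.38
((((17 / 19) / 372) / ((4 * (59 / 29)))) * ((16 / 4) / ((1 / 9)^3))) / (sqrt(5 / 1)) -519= -519+119799 * sqrt(5) / 695020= -518.61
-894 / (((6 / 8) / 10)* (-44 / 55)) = 14900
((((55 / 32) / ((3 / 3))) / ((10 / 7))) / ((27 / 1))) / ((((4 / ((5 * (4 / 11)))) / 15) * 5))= 35 / 576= 0.06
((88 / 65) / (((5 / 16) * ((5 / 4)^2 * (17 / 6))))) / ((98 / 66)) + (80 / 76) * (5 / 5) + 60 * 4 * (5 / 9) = 52098088508 / 385783125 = 135.05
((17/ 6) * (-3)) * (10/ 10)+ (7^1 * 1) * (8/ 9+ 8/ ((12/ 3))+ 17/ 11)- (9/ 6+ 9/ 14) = 28271/ 1386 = 20.40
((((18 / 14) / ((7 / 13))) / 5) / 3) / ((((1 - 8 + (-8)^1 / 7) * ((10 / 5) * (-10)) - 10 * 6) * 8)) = 0.00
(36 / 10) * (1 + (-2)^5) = -558 / 5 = -111.60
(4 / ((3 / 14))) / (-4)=-14 / 3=-4.67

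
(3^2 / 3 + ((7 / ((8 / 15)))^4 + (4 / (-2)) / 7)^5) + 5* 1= 445918278245587089521258460707863445125736199 / 19377151727927277125632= 23012581235193011158079.78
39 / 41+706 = 28985 / 41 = 706.95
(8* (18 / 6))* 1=24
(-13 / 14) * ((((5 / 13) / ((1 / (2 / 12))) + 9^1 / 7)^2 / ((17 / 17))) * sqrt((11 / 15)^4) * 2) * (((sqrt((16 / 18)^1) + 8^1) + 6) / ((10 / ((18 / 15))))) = -65723449 / 21498750 - 65723449 * sqrt(2) / 451473750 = -3.26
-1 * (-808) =808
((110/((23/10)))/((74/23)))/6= 275/111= 2.48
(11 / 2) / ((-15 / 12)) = -22 / 5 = -4.40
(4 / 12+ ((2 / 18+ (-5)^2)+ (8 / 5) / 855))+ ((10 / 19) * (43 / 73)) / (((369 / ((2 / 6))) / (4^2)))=976934557 / 38385225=25.45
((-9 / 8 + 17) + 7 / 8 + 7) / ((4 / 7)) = 665 / 16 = 41.56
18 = 18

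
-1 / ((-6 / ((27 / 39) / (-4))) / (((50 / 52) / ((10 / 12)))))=-45 / 1352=-0.03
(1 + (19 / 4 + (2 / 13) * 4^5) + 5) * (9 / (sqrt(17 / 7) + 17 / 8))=1102626 / 715- 1260144 * sqrt(119) / 12155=411.20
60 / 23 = 2.61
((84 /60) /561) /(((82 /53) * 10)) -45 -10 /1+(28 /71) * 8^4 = 254812004641 /163307100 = 1560.32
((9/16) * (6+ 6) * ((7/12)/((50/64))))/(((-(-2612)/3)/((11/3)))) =693/32650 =0.02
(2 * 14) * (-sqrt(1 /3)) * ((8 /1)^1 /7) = -32 * sqrt(3) /3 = -18.48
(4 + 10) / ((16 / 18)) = 63 / 4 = 15.75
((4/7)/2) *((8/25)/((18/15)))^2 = 32/1575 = 0.02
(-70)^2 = 4900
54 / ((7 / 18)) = 138.86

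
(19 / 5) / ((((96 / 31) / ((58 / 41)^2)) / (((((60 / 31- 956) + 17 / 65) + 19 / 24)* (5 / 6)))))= -736434191833 / 377619840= -1950.20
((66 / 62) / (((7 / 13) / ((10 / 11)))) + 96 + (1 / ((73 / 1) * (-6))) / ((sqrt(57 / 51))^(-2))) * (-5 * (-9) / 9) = 790074445 / 1615782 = 488.97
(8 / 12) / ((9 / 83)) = 166 / 27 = 6.15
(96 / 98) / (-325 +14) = -48 / 15239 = -0.00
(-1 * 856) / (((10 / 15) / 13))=-16692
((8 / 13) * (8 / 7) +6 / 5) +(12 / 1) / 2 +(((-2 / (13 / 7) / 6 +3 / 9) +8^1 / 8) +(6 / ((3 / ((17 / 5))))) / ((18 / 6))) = 1189 / 105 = 11.32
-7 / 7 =-1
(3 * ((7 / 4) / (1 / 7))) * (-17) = -2499 / 4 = -624.75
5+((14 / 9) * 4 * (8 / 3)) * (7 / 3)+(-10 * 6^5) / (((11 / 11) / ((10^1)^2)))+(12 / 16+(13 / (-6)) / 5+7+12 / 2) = -12597027607 / 1620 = -7775942.97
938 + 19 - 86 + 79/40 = 34919/40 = 872.98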